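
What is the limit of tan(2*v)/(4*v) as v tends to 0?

1/2

Substitution gives 0/0.
Since tan(u)/u → 1 as u → 0, tan(2v)/(2v) → 1 and the limit is 2/4 = 1/2.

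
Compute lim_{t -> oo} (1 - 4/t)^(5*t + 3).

Write it as [(1 - 4/t)^t]^(5) · (1 - 4/t)^(3). The bracketed term tends to e^(-4) and the second factor to 1, so the limit is e^(-20).

e^(-20)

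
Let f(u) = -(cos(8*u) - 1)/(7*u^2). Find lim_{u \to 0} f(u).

Direct substitution gives 0/0.
Apply L'Hôpital: lim (-8*sin(8*u))/(-14*u), still 0/0.
After 2 applications of L'Hôpital's rule the quotient is (-64*cos(8*u))/(-14); substituting u = 0 gives 32/7.

32/7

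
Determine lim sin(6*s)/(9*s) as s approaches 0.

2/3

Substitution gives 0/0.
Write it as (6/9)·sin(6s)/(6s); since sin(u)/u → 1, the limit is 2/3.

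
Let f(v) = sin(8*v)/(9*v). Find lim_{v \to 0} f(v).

Substitution gives 0/0.
Write it as (8/9)·sin(8v)/(8v); since sin(u)/u → 1, the limit is 8/9.

8/9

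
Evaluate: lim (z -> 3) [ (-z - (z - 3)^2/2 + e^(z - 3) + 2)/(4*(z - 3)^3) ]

1/24

Direct substitution gives 0/0.
Apply L'Hôpital: lim (-z + e^(z - 3) + 2)/(12*(z - 3)^2), still 0/0.
Apply L'Hôpital: lim (e^(z - 3) - 1)/(24*z - 72), still 0/0.
After 3 applications of L'Hôpital's rule the quotient is (e^(z - 3))/(24); substituting z = 3 gives 1/24.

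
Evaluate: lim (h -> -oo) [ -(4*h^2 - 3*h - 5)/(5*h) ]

The numerator has higher degree (2 > 1); the quotient behaves like (4/(-5))·h^1 for large |h|.
As h → −∞ this diverges to ∞.

∞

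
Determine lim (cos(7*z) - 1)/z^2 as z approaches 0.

Direct substitution gives 0/0.
Apply L'Hôpital: lim (-7*sin(7*z))/(2*z), still 0/0.
After 2 applications of L'Hôpital's rule the quotient is (-49*cos(7*z))/(2); substituting z = 0 gives -49/2.

-49/2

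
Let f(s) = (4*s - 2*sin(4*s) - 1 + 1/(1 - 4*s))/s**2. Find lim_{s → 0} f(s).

Substitution gives 0/0; apply L'Hôpital's rule 2 times.
After differentiating numerator and denominator 2 times the quotient is (32*sin(4*s) - 32/(4*s - 1)^3)/(2); at s = 0 this is 16.

16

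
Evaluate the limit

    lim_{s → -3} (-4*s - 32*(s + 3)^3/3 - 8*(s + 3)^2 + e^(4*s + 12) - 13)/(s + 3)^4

32/3

Direct substitution gives 0/0.
Apply L'Hôpital: lim (-16*s - 32*(s + 3)^2 + 4*e^(4*s + 12) - 52)/(4*(s + 3)^3), still 0/0.
Apply L'Hôpital: lim (-64*s + 16*e^(4*s + 12) - 208)/(12*(s + 3)^2), still 0/0.
Apply L'Hôpital: lim (64*e^(4*s + 12) - 64)/(24*s + 72), still 0/0.
After 4 applications of L'Hôpital's rule the quotient is (256*e^(4*s + 12))/(24); substituting s = -3 gives 32/3.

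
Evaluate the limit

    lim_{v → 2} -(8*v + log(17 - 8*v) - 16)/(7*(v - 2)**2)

32/7

Direct substitution gives 0/0.
Apply L'Hôpital: lim (8 - 8/(17 - 8*v))/(28 - 14*v), still 0/0.
After 2 applications of L'Hôpital's rule the quotient is (-64/(17 - 8*v)^2)/(-14); substituting v = 2 gives 32/7.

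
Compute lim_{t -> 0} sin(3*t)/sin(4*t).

Substitution gives 0/0.
Divide numerator and denominator by t: sin(3t)/t → 3 and sin(4t)/t → 4, so the limit is 1·3/4 = 3/4.

3/4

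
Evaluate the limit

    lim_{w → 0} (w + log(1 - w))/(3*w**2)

Direct substitution gives 0/0.
Apply L'Hôpital: lim (1 - 1/(1 - w))/(6*w), still 0/0.
After 2 applications of L'Hôpital's rule the quotient is (-1/(1 - w)^2)/(6); substituting w = 0 gives -1/6.

-1/6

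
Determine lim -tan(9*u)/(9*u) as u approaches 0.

-1

Substitution gives 0/0.
Since tan(θ)/θ → 1 as θ → 0, tan(9u)/(9u) → 1 and the limit is 9/(-9) = -1.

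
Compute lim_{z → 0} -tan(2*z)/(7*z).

Substitution gives 0/0.
Since tan(u)/u → 1 as u → 0, tan(2z)/(2z) → 1 and the limit is 2/(-7) = -2/7.

-2/7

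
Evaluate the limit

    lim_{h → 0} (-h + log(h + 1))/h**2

-1/2

Direct substitution gives 0/0.
Apply L'Hôpital: lim (-1 + 1/(h + 1))/(2*h), still 0/0.
After 2 applications of L'Hôpital's rule the quotient is (-1/(h + 1)^2)/(2); substituting h = 0 gives -1/2.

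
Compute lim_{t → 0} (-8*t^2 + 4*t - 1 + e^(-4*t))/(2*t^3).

-16/3

Direct substitution gives 0/0.
Apply L'Hôpital: lim (-16*t + 4 - 4*e^(-4*t))/(6*t^2), still 0/0.
Apply L'Hôpital: lim (-16 + 16*e^(-4*t))/(12*t), still 0/0.
After 3 applications of L'Hôpital's rule the quotient is (-64*e^(-4*t))/(12); substituting t = 0 gives -16/3.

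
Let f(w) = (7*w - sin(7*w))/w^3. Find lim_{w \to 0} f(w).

343/6

Direct substitution gives 0/0.
Apply L'Hôpital: lim (7 - 7*cos(7*w))/(3*w^2), still 0/0.
Apply L'Hôpital: lim (49*sin(7*w))/(6*w), still 0/0.
After 3 applications of L'Hôpital's rule the quotient is (343*cos(7*w))/(6); substituting w = 0 gives 343/6.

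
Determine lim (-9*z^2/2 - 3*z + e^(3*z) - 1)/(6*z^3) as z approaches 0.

Direct substitution gives 0/0.
Apply L'Hôpital: lim (-9*z + 3*e^(3*z) - 3)/(18*z^2), still 0/0.
Apply L'Hôpital: lim (9*e^(3*z) - 9)/(36*z), still 0/0.
After 3 applications of L'Hôpital's rule the quotient is (27*e^(3*z))/(36); substituting z = 0 gives 3/4.

3/4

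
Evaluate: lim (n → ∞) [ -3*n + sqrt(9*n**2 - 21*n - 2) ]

-7/2

An ∞ − ∞ form. Rationalising with the conjugate, the difference becomes (-21n - 2) / (√(9*n^2 - 21*n - 2) + 3n).
For large n the denominator behaves like 2·3n, so the quotient tends to -21/6 = -7/2.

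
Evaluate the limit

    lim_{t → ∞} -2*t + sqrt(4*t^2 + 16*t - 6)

An ∞ − ∞ form. Rationalising with the conjugate, the difference becomes (16t - 6) / (√(4*t^2 + 16*t - 6) + 2t).
For large t the denominator behaves like 2·2t, so the quotient tends to 16/4 = 4.

4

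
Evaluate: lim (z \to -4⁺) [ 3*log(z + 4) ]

-∞

As z → -4⁺, z + 4 → 0⁺ and ln(z + 4) → −∞.
Multiplying by 3 gives -∞.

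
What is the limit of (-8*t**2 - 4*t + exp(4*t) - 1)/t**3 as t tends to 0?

Direct substitution gives 0/0.
Apply L'Hôpital: lim (-16*t + 4*e^(4*t) - 4)/(3*t^2), still 0/0.
Apply L'Hôpital: lim (16*e^(4*t) - 16)/(6*t), still 0/0.
After 3 applications of L'Hôpital's rule the quotient is (64*e^(4*t))/(6); substituting t = 0 gives 32/3.

32/3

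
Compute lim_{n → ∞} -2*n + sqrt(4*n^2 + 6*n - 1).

3/2

This has the form ∞ − ∞. Multiply and divide by the conjugate √(4*n^2 + 6*n - 1) + 2n.
That gives (6n - 1) / (√(4*n^2 + 6*n - 1) + 2n).
Divide numerator and denominator by n: the limit is 6/(2·2) = 3/2.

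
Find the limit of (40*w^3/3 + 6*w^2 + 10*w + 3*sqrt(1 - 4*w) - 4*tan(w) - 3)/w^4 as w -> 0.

Substitution gives 0/0; apply L'Hôpital's rule 4 times.
After differentiating numerator and denominator 4 times the quotient is (32*tan(w)/cos(w)^2 - 96*tan(w)/cos(w)^4 - 720/(1 - 4*w)^(7/2))/(24); at w = 0 this is -30.

-30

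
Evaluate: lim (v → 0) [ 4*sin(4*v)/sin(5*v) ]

16/5

Substitution gives 0/0.
Divide numerator and denominator by v: sin(4v)/v → 4 and sin(5v)/v → 5, so the limit is 4·4/5 = 16/5.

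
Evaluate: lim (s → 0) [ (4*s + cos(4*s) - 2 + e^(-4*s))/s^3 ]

Substitution gives 0/0 (the numerator vanishes to order 3).
Expand each term to order s^3: the coefficient of s^3 in cos(4s) is 0 and in e^(-4s) is -32/3.
Lower-order terms cancel with the polynomial part, so the numerator is (-32/3)·s^3 + o(s^3), and the limit is (-32/3)/(1) = -32/3.

-32/3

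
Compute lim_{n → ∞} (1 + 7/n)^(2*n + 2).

e^(14)

The base → 1 and the exponent → ∞: a 1^∞ form.
Take logarithms: (2n + 2)·ln(1 + 7/n). Since ln(1+u) ~ u for small u, this behaves like (2n)·(7/n) → 14.
So the limit is e^(14).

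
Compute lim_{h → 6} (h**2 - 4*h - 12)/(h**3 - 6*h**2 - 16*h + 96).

Direct substitution gives 0/0, so factor. Both numerator and denominator have (h - 6) as a factor.
After cancelling, the expression reduces to (h + 2)/(h^2 - 16).
Substituting h = 6 gives 2/5.

2/5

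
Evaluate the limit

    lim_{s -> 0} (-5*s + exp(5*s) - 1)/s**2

Direct substitution gives 0/0.
Apply L'Hôpital: lim (5*e^(5*s) - 5)/(2*s), still 0/0.
After 2 applications of L'Hôpital's rule the quotient is (25*e^(5*s))/(2); substituting s = 0 gives 25/2.

25/2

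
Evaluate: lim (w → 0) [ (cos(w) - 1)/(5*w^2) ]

Direct substitution gives 0/0.
Apply L'Hôpital: lim (-sin(w))/(10*w), still 0/0.
After 2 applications of L'Hôpital's rule the quotient is (-cos(w))/(10); substituting w = 0 gives -1/10.

-1/10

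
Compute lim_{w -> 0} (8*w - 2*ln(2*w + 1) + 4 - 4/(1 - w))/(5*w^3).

Substitution gives 0/0 (the numerator vanishes to order 3).
Expand each term to order w^3: the coefficient of w^3 in -4·1/(1 - w) is -4 and in -2·ln(1 + 2w) is -16/3.
Lower-order terms cancel with the polynomial part, so the numerator is (-28/3)·w^3 + o(w^3), and the limit is (-28/3)/(5) = -28/15.

-28/15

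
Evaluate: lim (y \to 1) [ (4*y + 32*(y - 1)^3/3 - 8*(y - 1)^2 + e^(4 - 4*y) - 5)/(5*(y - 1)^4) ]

Direct substitution gives 0/0.
Apply L'Hôpital: lim (-16*y + 32*(y - 1)^2 - 4*e^(4 - 4*y) + 20)/(20*(y - 1)^3), still 0/0.
Apply L'Hôpital: lim (64*y + 16*e^(4 - 4*y) - 80)/(60*(y - 1)^2), still 0/0.
Apply L'Hôpital: lim (64 - 64*e^(4 - 4*y))/(120*y - 120), still 0/0.
After 4 applications of L'Hôpital's rule the quotient is (256*e^(4 - 4*y))/(120); substituting y = 1 gives 32/15.

32/15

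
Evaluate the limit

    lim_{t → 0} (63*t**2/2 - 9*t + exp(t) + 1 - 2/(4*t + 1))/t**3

Substitution gives 0/0; apply L'Hôpital's rule 3 times.
After differentiating numerator and denominator 3 times the quotient is (e^(t) + 768/(4*t + 1)^4)/(6); at t = 0 this is 769/6.

769/6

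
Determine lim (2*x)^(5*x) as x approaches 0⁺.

1

Base → 0⁺ and exponent → 0⁺: a 0^0 form.
Take logs: 5x·ln(2x). This is 0·(−∞); rewriting as ln(2x)/(1/(5x)) and applying L'Hôpital gives 0.
Hence the limit is e^0 = 1.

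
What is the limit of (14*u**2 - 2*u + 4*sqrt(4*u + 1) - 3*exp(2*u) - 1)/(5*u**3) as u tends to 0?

12/5

Substitution gives 0/0; apply L'Hôpital's rule 3 times.
After differentiating numerator and denominator 3 times the quotient is (-24*e^(2*u) + 96/(4*u + 1)^(5/2))/(30); at u = 0 this is 12/5.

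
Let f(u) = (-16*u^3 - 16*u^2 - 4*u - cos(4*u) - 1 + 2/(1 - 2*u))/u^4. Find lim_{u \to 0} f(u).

64/3

Substitution gives 0/0; apply L'Hôpital's rule 4 times.
After differentiating numerator and denominator 4 times the quotient is (-256*cos(4*u) - 768/(2*u - 1)^5)/(24); at u = 0 this is 64/3.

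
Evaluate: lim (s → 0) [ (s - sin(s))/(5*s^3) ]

1/30

Direct substitution gives 0/0.
Apply L'Hôpital: lim (1 - cos(s))/(15*s^2), still 0/0.
Apply L'Hôpital: lim (sin(s))/(30*s), still 0/0.
After 3 applications of L'Hôpital's rule the quotient is (cos(s))/(30); substituting s = 0 gives 1/30.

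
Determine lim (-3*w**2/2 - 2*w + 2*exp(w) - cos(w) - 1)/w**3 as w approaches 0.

1/3

Substitution gives 0/0 (the numerator vanishes to order 3).
Expand each term to order w^3: the coefficient of w^3 in 2·e^(w) is 1/3 and in −cos(w) is 0.
Lower-order terms cancel with the polynomial part, so the numerator is (1/3)·w^3 + o(w^3), and the limit is (1/3)/(1) = 1/3.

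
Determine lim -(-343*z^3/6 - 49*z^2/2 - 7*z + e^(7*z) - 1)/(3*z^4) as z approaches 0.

Direct substitution gives 0/0.
Apply L'Hôpital: lim (-343*z^2/2 - 49*z + 7*e^(7*z) - 7)/(-12*z^3), still 0/0.
Apply L'Hôpital: lim (-343*z + 49*e^(7*z) - 49)/(-36*z^2), still 0/0.
Apply L'Hôpital: lim (343*e^(7*z) - 343)/(-72*z), still 0/0.
After 4 applications of L'Hôpital's rule the quotient is (2401*e^(7*z))/(-72); substituting z = 0 gives -2401/72.

-2401/72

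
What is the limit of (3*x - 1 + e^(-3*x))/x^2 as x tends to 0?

9/2

Direct substitution gives 0/0.
Apply L'Hôpital: lim (3 - 3*e^(-3*x))/(2*x), still 0/0.
After 2 applications of L'Hôpital's rule the quotient is (9*e^(-3*x))/(2); substituting x = 0 gives 9/2.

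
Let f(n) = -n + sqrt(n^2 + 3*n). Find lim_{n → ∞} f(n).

3/2

This has the form ∞ − ∞. Multiply and divide by the conjugate √(n^2 + 3*n) + n.
That gives (3n) / (√(n^2 + 3*n) + n).
Divide numerator and denominator by n: the limit is 3/(2·1) = 3/2.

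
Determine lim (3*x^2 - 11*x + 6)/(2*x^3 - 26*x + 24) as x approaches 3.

Since x = 3 makes numerator and denominator zero, (x - 3) divides both.
Cancelling it gives (3*x - 2)/(2*x^2 + 6*x - 8); now plug in x = 3 to get 1/4.

1/4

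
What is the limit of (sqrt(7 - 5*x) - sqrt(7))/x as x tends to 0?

A 0/0 form; rationalise with √(7 - 5x) + √7. This collapses the numerator to -5x, leaving -5/(√(7 - 5x) + √7) → -5/(2√7) = -5*√(7)/14.

-5*√(7)/14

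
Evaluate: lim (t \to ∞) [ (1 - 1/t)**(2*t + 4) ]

Let L be the limit and take ln: ln L = lim (2t + 4)·ln(1 - 1/t) = lim (2t + 4)·(-1/t + O(1/t²)) = -2.
Hence L = e^(-2).

e^(-2)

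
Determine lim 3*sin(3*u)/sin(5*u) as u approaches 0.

Substitution gives 0/0.
Divide numerator and denominator by u: sin(3u)/u → 3 and sin(5u)/u → 5, so the limit is 3·3/5 = 9/5.

9/5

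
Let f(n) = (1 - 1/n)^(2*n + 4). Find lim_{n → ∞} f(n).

Write it as [(1 - 1/n)^n]^(2) · (1 - 1/n)^(4). The bracketed term tends to e^(-1) and the second factor to 1, so the limit is e^(-2).

e^(-2)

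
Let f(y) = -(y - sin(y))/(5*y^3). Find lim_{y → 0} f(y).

-1/30

Direct substitution gives 0/0.
Apply L'Hôpital: lim (1 - cos(y))/(-15*y^2), still 0/0.
Apply L'Hôpital: lim (sin(y))/(-30*y), still 0/0.
After 3 applications of L'Hôpital's rule the quotient is (cos(y))/(-30); substituting y = 0 gives -1/30.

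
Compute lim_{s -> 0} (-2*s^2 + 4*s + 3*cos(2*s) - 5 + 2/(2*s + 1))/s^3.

Substitution gives 0/0 (the numerator vanishes to order 3).
Expand each term to order s^3: the coefficient of s^3 in 2·1/(1 + 2s) is -16 and in 3·cos(2s) is 0.
Lower-order terms cancel with the polynomial part, so the numerator is (-16)·s^3 + o(s^3), and the limit is (-16)/(1) = -16.

-16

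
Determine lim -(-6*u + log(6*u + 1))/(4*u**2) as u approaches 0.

9/2

Direct substitution gives 0/0.
Apply L'Hôpital: lim (-6 + 6/(6*u + 1))/(-8*u), still 0/0.
After 2 applications of L'Hôpital's rule the quotient is (-36/(6*u + 1)^2)/(-8); substituting u = 0 gives 9/2.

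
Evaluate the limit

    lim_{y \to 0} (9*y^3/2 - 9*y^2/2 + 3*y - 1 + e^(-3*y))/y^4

Direct substitution gives 0/0.
Apply L'Hôpital: lim (27*y^2/2 - 9*y + 3 - 3*e^(-3*y))/(4*y^3), still 0/0.
Apply L'Hôpital: lim (27*y - 9 + 9*e^(-3*y))/(12*y^2), still 0/0.
Apply L'Hôpital: lim (27 - 27*e^(-3*y))/(24*y), still 0/0.
After 4 applications of L'Hôpital's rule the quotient is (81*e^(-3*y))/(24); substituting y = 0 gives 27/8.

27/8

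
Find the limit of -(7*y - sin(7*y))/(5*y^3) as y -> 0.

-343/30

Direct substitution gives 0/0.
Apply L'Hôpital: lim (7 - 7*cos(7*y))/(-15*y^2), still 0/0.
Apply L'Hôpital: lim (49*sin(7*y))/(-30*y), still 0/0.
After 3 applications of L'Hôpital's rule the quotient is (343*cos(7*y))/(-30); substituting y = 0 gives -343/30.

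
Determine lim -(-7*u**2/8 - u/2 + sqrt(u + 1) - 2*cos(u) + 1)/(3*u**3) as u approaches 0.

Substitution gives 0/0; apply L'Hôpital's rule 3 times.
After differentiating numerator and denominator 3 times the quotient is (-2*sin(u) + 3/(8*(u + 1)^(5/2)))/(-18); at u = 0 this is -1/48.

-1/48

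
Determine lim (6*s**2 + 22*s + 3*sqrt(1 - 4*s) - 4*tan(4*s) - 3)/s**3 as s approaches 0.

Substitution gives 0/0 (the numerator vanishes to order 3).
Expand each term to order s^3: the coefficient of s^3 in -4·tan(4s) is -256/3 and in 3·√(1 - 4s) is -12.
Lower-order terms cancel with the polynomial part, so the numerator is (-292/3)·s^3 + o(s^3), and the limit is (-292/3)/(1) = -292/3.

-292/3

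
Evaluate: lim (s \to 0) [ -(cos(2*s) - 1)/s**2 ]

Direct substitution gives 0/0.
Apply L'Hôpital: lim (-2*sin(2*s))/(-2*s), still 0/0.
After 2 applications of L'Hôpital's rule the quotient is (-4*cos(2*s))/(-2); substituting s = 0 gives 2.

2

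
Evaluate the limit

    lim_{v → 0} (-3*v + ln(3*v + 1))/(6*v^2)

Direct substitution gives 0/0.
Apply L'Hôpital: lim (-3 + 3/(3*v + 1))/(12*v), still 0/0.
After 2 applications of L'Hôpital's rule the quotient is (-9/(3*v + 1)^2)/(12); substituting v = 0 gives -3/4.

-3/4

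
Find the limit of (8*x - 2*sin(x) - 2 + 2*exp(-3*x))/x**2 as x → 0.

9

Substitution gives 0/0; apply L'Hôpital's rule 2 times.
After differentiating numerator and denominator 2 times the quotient is (2*sin(x) + 18*e^(-3*x))/(2); at x = 0 this is 9.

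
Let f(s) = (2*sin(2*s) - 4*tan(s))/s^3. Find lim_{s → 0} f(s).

-4

Substitution gives 0/0 (the numerator vanishes to order 3).
Expand each term to order s^3: the coefficient of s^3 in 2·sin(2s) is -8/3 and in -4·tan(s) is -4/3.
Lower-order terms cancel with the polynomial part, so the numerator is (-4)·s^3 + o(s^3), and the limit is (-4)/(1) = -4.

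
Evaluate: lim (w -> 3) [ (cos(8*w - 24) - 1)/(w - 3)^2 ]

Direct substitution gives 0/0.
Apply L'Hôpital: lim (-8*sin(8*w - 24))/(2*w - 6), still 0/0.
After 2 applications of L'Hôpital's rule the quotient is (-64*cos(8*w - 24))/(2); substituting w = 3 gives -32.

-32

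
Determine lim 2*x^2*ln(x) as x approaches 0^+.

This is a 0·(−∞) form. Rewrite as 2·ln(x) / x^(−2) and apply L'Hôpital:
the derivative quotient is 2·(1/x) / (−2·x^(−3)) = (-2/2)·x^2 → 0.

0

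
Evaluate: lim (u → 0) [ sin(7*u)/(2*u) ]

7/2

Substitution gives 0/0.
Write it as (7/2)·sin(7u)/(7u); since sin(θ)/θ → 1, the limit is 7/2.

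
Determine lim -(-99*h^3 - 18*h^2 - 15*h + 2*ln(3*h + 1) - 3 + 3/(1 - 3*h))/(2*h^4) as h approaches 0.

Substitution gives 0/0; apply L'Hôpital's rule 4 times.
After differentiating numerator and denominator 4 times the quotient is (-972/(3*h + 1)^4 - 5832/(3*h - 1)^5)/(-48); at h = 0 this is -405/4.

-405/4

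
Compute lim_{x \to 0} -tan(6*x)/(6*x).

Substitution gives 0/0.
Since tan(u)/u → 1 as u → 0, tan(6x)/(6x) → 1 and the limit is 6/(-6) = -1.

-1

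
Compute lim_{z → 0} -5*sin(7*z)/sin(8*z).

Substitution gives 0/0.
Divide numerator and denominator by z: sin(7z)/z → 7 and sin(8z)/z → 8, so the limit is -5·7/8 = -35/8.

-35/8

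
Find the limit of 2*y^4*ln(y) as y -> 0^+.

This is a 0·(−∞) form. Rewrite as 2·ln(y) / y^(−4) and apply L'Hôpital:
the derivative quotient is 2·(1/y) / (−4·y^(−5)) = (-2/4)·y^4 → 0.

0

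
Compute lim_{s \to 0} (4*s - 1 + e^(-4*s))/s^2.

Direct substitution gives 0/0.
Apply L'Hôpital: lim (4 - 4*e^(-4*s))/(2*s), still 0/0.
After 2 applications of L'Hôpital's rule the quotient is (16*e^(-4*s))/(2); substituting s = 0 gives 8.

8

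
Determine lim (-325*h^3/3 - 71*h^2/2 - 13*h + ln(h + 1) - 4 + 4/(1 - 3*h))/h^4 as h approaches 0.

1295/4

Substitution gives 0/0 (the numerator vanishes to order 4).
Expand each term to order h^4: the coefficient of h^4 in ln(1 + h) is -1/4 and in 4·1/(1 - 3h) is 324.
Lower-order terms cancel with the polynomial part, so the numerator is (1295/4)·h^4 + o(h^4), and the limit is (1295/4)/(1) = 1295/4.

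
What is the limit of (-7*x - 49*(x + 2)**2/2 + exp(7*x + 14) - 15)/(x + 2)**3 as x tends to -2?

343/6

Direct substitution gives 0/0.
Apply L'Hôpital: lim (-49*x + 7*e^(7*x + 14) - 105)/(3*(x + 2)^2), still 0/0.
Apply L'Hôpital: lim (49*e^(7*x + 14) - 49)/(6*x + 12), still 0/0.
After 3 applications of L'Hôpital's rule the quotient is (343*e^(7*x + 14))/(6); substituting x = -2 gives 343/6.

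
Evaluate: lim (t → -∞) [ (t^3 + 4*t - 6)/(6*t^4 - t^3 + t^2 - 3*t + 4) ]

0

The denominator has degree 4 and the numerator degree 3. Dividing numerator and denominator by t^4 sends every term to 0 except the leading denominator term, so the limit is 0.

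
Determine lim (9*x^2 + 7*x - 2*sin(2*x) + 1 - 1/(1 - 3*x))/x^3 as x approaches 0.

-73/3

Substitution gives 0/0; apply L'Hôpital's rule 3 times.
After differentiating numerator and denominator 3 times the quotient is (16*cos(2*x) - 162/(3*x - 1)^4)/(6); at x = 0 this is -73/3.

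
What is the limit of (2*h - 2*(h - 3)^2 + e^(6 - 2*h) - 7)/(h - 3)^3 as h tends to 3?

Direct substitution gives 0/0.
Apply L'Hôpital: lim (-4*h - 2*e^(6 - 2*h) + 14)/(3*(h - 3)^2), still 0/0.
Apply L'Hôpital: lim (4*e^(6 - 2*h) - 4)/(6*h - 18), still 0/0.
After 3 applications of L'Hôpital's rule the quotient is (-8*e^(6 - 2*h))/(6); substituting h = 3 gives -4/3.

-4/3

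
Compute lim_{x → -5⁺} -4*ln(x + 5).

As x → -5⁺, x + 5 → 0⁺ and ln(x + 5) → −∞.
Multiplying by -4 gives ∞.

∞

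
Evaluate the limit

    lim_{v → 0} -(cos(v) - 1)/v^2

1/2

Direct substitution gives 0/0.
Apply L'Hôpital: lim (-sin(v))/(-2*v), still 0/0.
After 2 applications of L'Hôpital's rule the quotient is (-cos(v))/(-2); substituting v = 0 gives 1/2.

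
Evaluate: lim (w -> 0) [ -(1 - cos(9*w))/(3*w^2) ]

Substitution gives 0/0.
Use (1 − cos u)/u² → 1/2 with u = 9w: the limit is 9²/(2·(-3)) = -27/2.

-27/2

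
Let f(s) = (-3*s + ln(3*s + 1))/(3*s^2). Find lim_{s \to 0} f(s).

Direct substitution gives 0/0.
Apply L'Hôpital: lim (-3 + 3/(3*s + 1))/(6*s), still 0/0.
After 2 applications of L'Hôpital's rule the quotient is (-9/(3*s + 1)^2)/(6); substituting s = 0 gives -3/2.

-3/2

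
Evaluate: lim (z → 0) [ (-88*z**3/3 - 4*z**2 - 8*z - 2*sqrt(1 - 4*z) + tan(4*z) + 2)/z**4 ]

Substitution gives 0/0 (the numerator vanishes to order 4).
Expand each term to order z^4: the coefficient of z^4 in -2·√(1 - 4z) is 20 and in tan(4z) is 0.
Lower-order terms cancel with the polynomial part, so the numerator is (20)·z^4 + o(z^4), and the limit is (20)/(1) = 20.

20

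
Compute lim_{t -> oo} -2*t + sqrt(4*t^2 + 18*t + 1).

This has the form ∞ − ∞. Multiply and divide by the conjugate √(4*t^2 + 18*t + 1) + 2t.
That gives (18t + 1) / (√(4*t^2 + 18*t + 1) + 2t).
Divide numerator and denominator by t: the limit is 18/(2·2) = 9/2.

9/2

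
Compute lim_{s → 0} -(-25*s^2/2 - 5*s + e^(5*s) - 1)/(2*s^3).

Direct substitution gives 0/0.
Apply L'Hôpital: lim (-25*s + 5*e^(5*s) - 5)/(-6*s^2), still 0/0.
Apply L'Hôpital: lim (25*e^(5*s) - 25)/(-12*s), still 0/0.
After 3 applications of L'Hôpital's rule the quotient is (125*e^(5*s))/(-12); substituting s = 0 gives -125/12.

-125/12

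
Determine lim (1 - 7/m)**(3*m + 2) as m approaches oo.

e^(-21)

The base → 1 and the exponent → ∞: a 1^∞ form.
Take logarithms: (3m + 2)·ln(1 - 7/m). Since ln(1+u) ~ u for small u, this behaves like (3m)·(-7/m) → -21.
So the limit is e^(-21).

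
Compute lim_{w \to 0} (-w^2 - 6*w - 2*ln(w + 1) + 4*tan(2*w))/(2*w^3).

5

Substitution gives 0/0 (the numerator vanishes to order 3).
Expand each term to order w^3: the coefficient of w^3 in 4·tan(2w) is 32/3 and in -2·ln(1 + w) is -2/3.
Lower-order terms cancel with the polynomial part, so the numerator is (10)·w^3 + o(w^3), and the limit is (10)/(2) = 5.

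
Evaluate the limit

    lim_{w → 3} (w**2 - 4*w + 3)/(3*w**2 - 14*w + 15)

1/2

Since w = 3 makes numerator and denominator zero, (w - 3) divides both.
Cancelling it gives (w - 1)/(3*w - 5); now plug in w = 3 to get 1/2.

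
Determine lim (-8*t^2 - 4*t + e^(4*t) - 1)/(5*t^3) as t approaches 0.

32/15

Direct substitution gives 0/0.
Apply L'Hôpital: lim (-16*t + 4*e^(4*t) - 4)/(15*t^2), still 0/0.
Apply L'Hôpital: lim (16*e^(4*t) - 16)/(30*t), still 0/0.
After 3 applications of L'Hôpital's rule the quotient is (64*e^(4*t))/(30); substituting t = 0 gives 32/15.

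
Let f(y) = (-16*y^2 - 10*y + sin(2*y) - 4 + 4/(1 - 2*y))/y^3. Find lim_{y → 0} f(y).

Substitution gives 0/0 (the numerator vanishes to order 3).
Expand each term to order y^3: the coefficient of y^3 in sin(2y) is -4/3 and in 4·1/(1 - 2y) is 32.
Lower-order terms cancel with the polynomial part, so the numerator is (92/3)·y^3 + o(y^3), and the limit is (92/3)/(1) = 92/3.

92/3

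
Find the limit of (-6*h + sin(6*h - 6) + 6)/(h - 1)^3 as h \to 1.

Direct substitution gives 0/0.
Apply L'Hôpital: lim (6*cos(6*h - 6) - 6)/(3*(h - 1)^2), still 0/0.
Apply L'Hôpital: lim (-36*sin(6*h - 6))/(6*h - 6), still 0/0.
After 3 applications of L'Hôpital's rule the quotient is (-216*cos(6*h - 6))/(6); substituting h = 1 gives -36.

-36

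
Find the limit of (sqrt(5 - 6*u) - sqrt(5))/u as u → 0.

Substitution gives 0/0. Multiply numerator and denominator by the conjugate √(5 - 6u) + √5.
The numerator becomes (5 - 6u) − 5 = -6u, so the expression simplifies to -6/(√(5 - 6u) + √5).
Letting u → 0 gives -6/(2√5) = -3*√(5)/5.

-3*√(5)/5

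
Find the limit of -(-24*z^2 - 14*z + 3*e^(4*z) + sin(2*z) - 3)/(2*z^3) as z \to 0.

Substitution gives 0/0; apply L'Hôpital's rule 3 times.
After differentiating numerator and denominator 3 times the quotient is (192*e^(4*z) - 8*cos(2*z))/(-12); at z = 0 this is -46/3.

-46/3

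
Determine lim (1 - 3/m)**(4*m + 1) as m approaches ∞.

Write it as [(1 - 3/m)^m]^(4) · (1 - 3/m)^(1). The bracketed term tends to e^(-3) and the second factor to 1, so the limit is e^(-12).

e^(-12)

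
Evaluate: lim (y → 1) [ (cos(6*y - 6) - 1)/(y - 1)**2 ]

Direct substitution gives 0/0.
Apply L'Hôpital: lim (-6*sin(6*y - 6))/(2*y - 2), still 0/0.
After 2 applications of L'Hôpital's rule the quotient is (-36*cos(6*y - 6))/(2); substituting y = 1 gives -18.

-18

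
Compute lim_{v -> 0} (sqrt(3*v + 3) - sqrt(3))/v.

A 0/0 form; rationalise with √(3 + 3v) + √3. This collapses the numerator to 3v, leaving 3/(√(3 + 3v) + √3) → 3/(2√3) = √(3)/2.

√(3)/2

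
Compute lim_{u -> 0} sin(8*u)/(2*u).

Substitution gives 0/0.
Write it as (8/2)·sin(8u)/(8u); since sin(θ)/θ → 1, the limit is 4.

4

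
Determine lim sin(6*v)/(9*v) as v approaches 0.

Substitution gives 0/0.
Write it as (6/9)·sin(6v)/(6v); since sin(u)/u → 1, the limit is 2/3.

2/3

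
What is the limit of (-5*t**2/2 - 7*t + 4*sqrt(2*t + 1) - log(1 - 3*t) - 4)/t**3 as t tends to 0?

11

Substitution gives 0/0; apply L'Hôpital's rule 3 times.
After differentiating numerator and denominator 3 times the quotient is (-54/(3*t - 1)^3 + 12/(2*t + 1)^(5/2))/(6); at t = 0 this is 11.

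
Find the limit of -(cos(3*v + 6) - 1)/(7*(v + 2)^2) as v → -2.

Direct substitution gives 0/0.
Apply L'Hôpital: lim (-3*sin(3*v + 6))/(-14*v - 28), still 0/0.
After 2 applications of L'Hôpital's rule the quotient is (-9*cos(3*v + 6))/(-14); substituting v = -2 gives 9/14.

9/14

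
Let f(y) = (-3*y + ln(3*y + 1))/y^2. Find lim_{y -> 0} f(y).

-9/2

Direct substitution gives 0/0.
Apply L'Hôpital: lim (-3 + 3/(3*y + 1))/(2*y), still 0/0.
After 2 applications of L'Hôpital's rule the quotient is (-9/(3*y + 1)^2)/(2); substituting y = 0 gives -9/2.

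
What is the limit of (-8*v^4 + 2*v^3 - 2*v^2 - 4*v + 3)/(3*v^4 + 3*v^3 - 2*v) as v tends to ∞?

-8/3

Numerator and denominator both have degree 4.
Dividing every term by v^4, all lower-order terms vanish and the limit is the ratio of leading coefficients, -8/(3) = -8/3.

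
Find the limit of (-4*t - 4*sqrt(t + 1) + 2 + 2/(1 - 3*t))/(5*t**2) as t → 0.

37/10

Substitution gives 0/0 (the numerator vanishes to order 2).
Expand each term to order t^2: the coefficient of t^2 in -4·√(1 + t) is 1/2 and in 2·1/(1 - 3t) is 18.
Lower-order terms cancel with the polynomial part, so the numerator is (37/2)·t^2 + o(t^2), and the limit is (37/2)/(5) = 37/10.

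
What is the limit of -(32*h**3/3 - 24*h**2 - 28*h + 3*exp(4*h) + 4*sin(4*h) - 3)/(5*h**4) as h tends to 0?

-32/5

Substitution gives 0/0; apply L'Hôpital's rule 4 times.
After differentiating numerator and denominator 4 times the quotient is (768*e^(4*h) + 1024*sin(4*h))/(-120); at h = 0 this is -32/5.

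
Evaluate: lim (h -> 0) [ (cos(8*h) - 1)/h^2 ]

-32

Direct substitution gives 0/0.
Apply L'Hôpital: lim (-8*sin(8*h))/(2*h), still 0/0.
After 2 applications of L'Hôpital's rule the quotient is (-64*cos(8*h))/(2); substituting h = 0 gives -32.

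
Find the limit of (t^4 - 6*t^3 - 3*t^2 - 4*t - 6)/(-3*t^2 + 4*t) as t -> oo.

-∞

The numerator has higher degree (4 > 2); the quotient behaves like (1/(-3))·t^2 for large |t|.
As t → +∞ this diverges to -∞.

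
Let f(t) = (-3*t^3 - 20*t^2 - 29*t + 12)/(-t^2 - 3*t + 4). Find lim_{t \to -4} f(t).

-13/5

Since t = -4 makes numerator and denominator zero, (t + 4) divides both.
Cancelling it gives (-3*t^2 - 8*t + 3)/(1 - t); now plug in t = -4 to get -13/5.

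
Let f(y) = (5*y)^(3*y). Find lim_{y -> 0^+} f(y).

Base → 0⁺ and exponent → 0⁺: a 0^0 form.
Take logs: 3y·ln(5y). This is 0·(−∞); rewriting as ln(5y)/(1/(3y)) and applying L'Hôpital gives 0.
Hence the limit is e^0 = 1.

1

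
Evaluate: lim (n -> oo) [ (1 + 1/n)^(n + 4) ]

e

Let L be the limit and take ln: ln L = lim (n + 4)·ln(1 + 1/n) = lim (n + 4)·(1/n + O(1/n²)) = 1.
Hence L = e^(1).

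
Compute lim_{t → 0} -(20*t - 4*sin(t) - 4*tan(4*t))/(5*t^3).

Substitution gives 0/0 (the numerator vanishes to order 3).
Expand each term to order t^3: the coefficient of t^3 in -4·sin(t) is 2/3 and in -4·tan(4t) is -256/3.
Lower-order terms cancel with the polynomial part, so the numerator is (-254/3)·t^3 + o(t^3), and the limit is (-254/3)/(-5) = 254/15.

254/15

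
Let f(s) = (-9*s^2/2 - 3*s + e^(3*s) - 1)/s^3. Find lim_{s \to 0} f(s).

9/2

Direct substitution gives 0/0.
Apply L'Hôpital: lim (-9*s + 3*e^(3*s) - 3)/(3*s^2), still 0/0.
Apply L'Hôpital: lim (9*e^(3*s) - 9)/(6*s), still 0/0.
After 3 applications of L'Hôpital's rule the quotient is (27*e^(3*s))/(6); substituting s = 0 gives 9/2.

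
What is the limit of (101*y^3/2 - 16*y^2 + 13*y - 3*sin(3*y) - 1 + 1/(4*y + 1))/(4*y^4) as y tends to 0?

64

Substitution gives 0/0; apply L'Hôpital's rule 4 times.
After differentiating numerator and denominator 4 times the quotient is (-243*sin(3*y) + 6144/(4*y + 1)^5)/(96); at y = 0 this is 64.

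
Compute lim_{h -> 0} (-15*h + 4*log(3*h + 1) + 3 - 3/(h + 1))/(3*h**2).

-7

Substitution gives 0/0 (the numerator vanishes to order 2).
Expand each term to order h^2: the coefficient of h^2 in 4·ln(1 + 3h) is -18 and in -3·1/(1 + h) is -3.
Lower-order terms cancel with the polynomial part, so the numerator is (-21)·h^2 + o(h^2), and the limit is (-21)/(3) = -7.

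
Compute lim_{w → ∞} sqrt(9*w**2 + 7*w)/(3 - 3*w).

For large |w|, √(9*w^2 + 7*w) ≈ √9·|w| and the denominator ≈ -3w.
Since w → +∞, |w| = w, giving √9/(-3) = -1.

-1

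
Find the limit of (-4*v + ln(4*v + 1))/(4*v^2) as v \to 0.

-2

Direct substitution gives 0/0.
Apply L'Hôpital: lim (-4 + 4/(4*v + 1))/(8*v), still 0/0.
After 2 applications of L'Hôpital's rule the quotient is (-16/(4*v + 1)^2)/(8); substituting v = 0 gives -2.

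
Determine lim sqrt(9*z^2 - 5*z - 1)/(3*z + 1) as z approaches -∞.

For large |z|, √(9*z^2 - 5*z - 1) ≈ √9·|z| and the denominator ≈ 3z.
Since z → −∞, |z| = −z, giving −√9/(3) = -1.

-1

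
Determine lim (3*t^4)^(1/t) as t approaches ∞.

Base → ∞ and exponent → 0: an ∞^0 form.
Take logs: (1/t)·ln(3·t^4) = (ln 3 + 4·ln t)/t → 0.
So the limit is e^0 = 1.

1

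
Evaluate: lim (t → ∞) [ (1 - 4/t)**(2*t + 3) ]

e^(-8)

Let L be the limit and take ln: ln L = lim (2t + 3)·ln(1 - 4/t) = lim (2t + 3)·(-4/t + O(1/t²)) = -8.
Hence L = e^(-8).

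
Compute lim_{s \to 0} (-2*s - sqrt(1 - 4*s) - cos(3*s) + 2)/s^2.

Substitution gives 0/0; apply L'Hôpital's rule 2 times.
After differentiating numerator and denominator 2 times the quotient is (9*cos(3*s) + 4/(1 - 4*s)^(3/2))/(2); at s = 0 this is 13/2.

13/2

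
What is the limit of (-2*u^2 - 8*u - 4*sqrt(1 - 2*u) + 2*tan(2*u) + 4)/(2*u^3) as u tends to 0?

11/3

Substitution gives 0/0 (the numerator vanishes to order 3).
Expand each term to order u^3: the coefficient of u^3 in -4·√(1 - 2u) is 2 and in 2·tan(2u) is 16/3.
Lower-order terms cancel with the polynomial part, so the numerator is (22/3)·u^3 + o(u^3), and the limit is (22/3)/(2) = 11/3.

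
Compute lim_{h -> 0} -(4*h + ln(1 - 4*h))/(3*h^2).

8/3

Direct substitution gives 0/0.
Apply L'Hôpital: lim (4 - 4/(1 - 4*h))/(-6*h), still 0/0.
After 2 applications of L'Hôpital's rule the quotient is (-16/(1 - 4*h)^2)/(-6); substituting h = 0 gives 8/3.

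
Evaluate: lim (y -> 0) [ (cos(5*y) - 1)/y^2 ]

Direct substitution gives 0/0.
Apply L'Hôpital: lim (-5*sin(5*y))/(2*y), still 0/0.
After 2 applications of L'Hôpital's rule the quotient is (-25*cos(5*y))/(2); substituting y = 0 gives -25/2.

-25/2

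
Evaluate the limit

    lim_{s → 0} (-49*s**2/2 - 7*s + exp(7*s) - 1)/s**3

343/6

Direct substitution gives 0/0.
Apply L'Hôpital: lim (-49*s + 7*e^(7*s) - 7)/(3*s^2), still 0/0.
Apply L'Hôpital: lim (49*e^(7*s) - 49)/(6*s), still 0/0.
After 3 applications of L'Hôpital's rule the quotient is (343*e^(7*s))/(6); substituting s = 0 gives 343/6.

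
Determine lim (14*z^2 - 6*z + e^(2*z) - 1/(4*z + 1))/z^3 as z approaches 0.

196/3

Substitution gives 0/0; apply L'Hôpital's rule 3 times.
After differentiating numerator and denominator 3 times the quotient is (8*e^(2*z) + 384/(4*z + 1)^4)/(6); at z = 0 this is 196/3.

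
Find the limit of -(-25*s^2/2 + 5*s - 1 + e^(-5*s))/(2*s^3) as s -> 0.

Direct substitution gives 0/0.
Apply L'Hôpital: lim (-25*s + 5 - 5*e^(-5*s))/(-6*s^2), still 0/0.
Apply L'Hôpital: lim (-25 + 25*e^(-5*s))/(-12*s), still 0/0.
After 3 applications of L'Hôpital's rule the quotient is (-125*e^(-5*s))/(-12); substituting s = 0 gives 125/12.

125/12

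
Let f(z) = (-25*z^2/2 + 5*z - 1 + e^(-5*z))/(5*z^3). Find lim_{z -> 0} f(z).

-25/6

Direct substitution gives 0/0.
Apply L'Hôpital: lim (-25*z + 5 - 5*e^(-5*z))/(15*z^2), still 0/0.
Apply L'Hôpital: lim (-25 + 25*e^(-5*z))/(30*z), still 0/0.
After 3 applications of L'Hôpital's rule the quotient is (-125*e^(-5*z))/(30); substituting z = 0 gives -25/6.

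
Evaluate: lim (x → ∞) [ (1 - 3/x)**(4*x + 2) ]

The base → 1 and the exponent → ∞: a 1^∞ form.
Take logarithms: (4x + 2)·ln(1 - 3/x). Since ln(1+u) ~ u for small u, this behaves like (4x)·(-3/x) → -12.
So the limit is e^(-12).

e^(-12)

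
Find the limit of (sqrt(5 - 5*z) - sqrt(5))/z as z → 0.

-√(5)/2

A 0/0 form; rationalise with √(5 - 5z) + √5. This collapses the numerator to -5z, leaving -5/(√(5 - 5z) + √5) → -5/(2√5) = -√(5)/2.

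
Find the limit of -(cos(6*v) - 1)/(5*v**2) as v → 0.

Direct substitution gives 0/0.
Apply L'Hôpital: lim (-6*sin(6*v))/(-10*v), still 0/0.
After 2 applications of L'Hôpital's rule the quotient is (-36*cos(6*v))/(-10); substituting v = 0 gives 18/5.

18/5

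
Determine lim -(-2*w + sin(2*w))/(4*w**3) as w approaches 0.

1/3

Direct substitution gives 0/0.
Apply L'Hôpital: lim (2*cos(2*w) - 2)/(-12*w^2), still 0/0.
Apply L'Hôpital: lim (-4*sin(2*w))/(-24*w), still 0/0.
After 3 applications of L'Hôpital's rule the quotient is (-8*cos(2*w))/(-24); substituting w = 0 gives 1/3.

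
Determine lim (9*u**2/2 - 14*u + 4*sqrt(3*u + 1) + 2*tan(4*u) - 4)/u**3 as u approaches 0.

Substitution gives 0/0; apply L'Hôpital's rule 3 times.
After differentiating numerator and denominator 3 times the quotient is (768*tan(4*u)^2/cos(4*u)^2 + 256/cos(4*u)^2 + 81/(2*(3*u + 1)^(5/2)))/(6); at u = 0 this is 593/12.

593/12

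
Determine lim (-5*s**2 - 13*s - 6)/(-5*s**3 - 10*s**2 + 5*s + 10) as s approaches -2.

-7/15

At s = -2 both the top and bottom vanish — a removable singularity. Factoring out (s + 2) from each leaves (-5*s - 3)/(5 - 5*s^2), which at s = -2 equals -7/15.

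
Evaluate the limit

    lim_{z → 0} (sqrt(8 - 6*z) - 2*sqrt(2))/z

-3*√(2)/4

A 0/0 form; rationalise with √(8 - 6z) + √8. This collapses the numerator to -6z, leaving -6/(√(8 - 6z) + √8) → -6/(2√8) = -3*√(2)/4.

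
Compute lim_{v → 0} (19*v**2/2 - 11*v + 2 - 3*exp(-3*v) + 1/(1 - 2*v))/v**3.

Substitution gives 0/0 (the numerator vanishes to order 3).
Expand each term to order v^3: the coefficient of v^3 in -3·e^(-3v) is 27/2 and in 1/(1 - 2v) is 8.
Lower-order terms cancel with the polynomial part, so the numerator is (43/2)·v^3 + o(v^3), and the limit is (43/2)/(1) = 43/2.

43/2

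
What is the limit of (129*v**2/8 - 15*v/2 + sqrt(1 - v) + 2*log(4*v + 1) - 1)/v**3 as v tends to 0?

Substitution gives 0/0; apply L'Hôpital's rule 3 times.
After differentiating numerator and denominator 3 times the quotient is (256/(4*v + 1)^3 - 3/(8*(1 - v)^(5/2)))/(6); at v = 0 this is 2045/48.

2045/48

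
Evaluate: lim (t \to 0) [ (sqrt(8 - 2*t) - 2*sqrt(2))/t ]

A 0/0 form; rationalise with √(8 - 2t) + √8. This collapses the numerator to -2t, leaving -2/(√(8 - 2t) + √8) → -2/(2√8) = -√(2)/4.

-√(2)/4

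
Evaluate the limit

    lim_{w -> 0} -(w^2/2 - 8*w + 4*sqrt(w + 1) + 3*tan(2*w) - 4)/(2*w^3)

Substitution gives 0/0 (the numerator vanishes to order 3).
Expand each term to order w^3: the coefficient of w^3 in 3·tan(2w) is 8 and in 4·√(1 + w) is 1/4.
Lower-order terms cancel with the polynomial part, so the numerator is (33/4)·w^3 + o(w^3), and the limit is (33/4)/(-2) = -33/8.

-33/8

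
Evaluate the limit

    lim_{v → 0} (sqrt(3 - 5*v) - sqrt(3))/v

A 0/0 form; rationalise with √(3 - 5v) + √3. This collapses the numerator to -5v, leaving -5/(√(3 - 5v) + √3) → -5/(2√3) = -5*√(3)/6.

-5*√(3)/6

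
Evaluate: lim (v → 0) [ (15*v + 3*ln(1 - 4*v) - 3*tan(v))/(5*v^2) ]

-24/5

Substitution gives 0/0 (the numerator vanishes to order 2).
Expand each term to order v^2: the coefficient of v^2 in 3·ln(1 - 4v) is -24 and in -3·tan(v) is 0.
Lower-order terms cancel with the polynomial part, so the numerator is (-24)·v^2 + o(v^2), and the limit is (-24)/(5) = -24/5.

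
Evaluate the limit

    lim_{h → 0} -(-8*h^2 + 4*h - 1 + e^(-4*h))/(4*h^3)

Direct substitution gives 0/0.
Apply L'Hôpital: lim (-16*h + 4 - 4*e^(-4*h))/(-12*h^2), still 0/0.
Apply L'Hôpital: lim (-16 + 16*e^(-4*h))/(-24*h), still 0/0.
After 3 applications of L'Hôpital's rule the quotient is (-64*e^(-4*h))/(-24); substituting h = 0 gives 8/3.

8/3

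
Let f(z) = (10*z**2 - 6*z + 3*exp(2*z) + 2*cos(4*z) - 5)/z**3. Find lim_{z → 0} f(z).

Substitution gives 0/0; apply L'Hôpital's rule 3 times.
After differentiating numerator and denominator 3 times the quotient is (24*e^(2*z) + 128*sin(4*z))/(6); at z = 0 this is 4.

4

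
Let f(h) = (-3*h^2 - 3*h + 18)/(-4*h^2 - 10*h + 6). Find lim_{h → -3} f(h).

Direct substitution gives 0/0, so factor. Both numerator and denominator have (h + 3) as a factor.
After cancelling, the expression reduces to (6 - 3*h)/(2 - 4*h).
Substituting h = -3 gives 15/14.

15/14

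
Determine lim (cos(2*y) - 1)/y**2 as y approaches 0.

Direct substitution gives 0/0.
Apply L'Hôpital: lim (-2*sin(2*y))/(2*y), still 0/0.
After 2 applications of L'Hôpital's rule the quotient is (-4*cos(2*y))/(2); substituting y = 0 gives -2.

-2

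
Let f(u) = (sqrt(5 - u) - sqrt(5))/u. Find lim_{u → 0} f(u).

A 0/0 form; rationalise with √(5 - u) + √5. This collapses the numerator to -u, leaving -1/(√(5 - u) + √5) → -1/(2√5) = -√(5)/10.

-√(5)/10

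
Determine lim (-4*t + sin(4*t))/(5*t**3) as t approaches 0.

Direct substitution gives 0/0.
Apply L'Hôpital: lim (4*cos(4*t) - 4)/(15*t^2), still 0/0.
Apply L'Hôpital: lim (-16*sin(4*t))/(30*t), still 0/0.
After 3 applications of L'Hôpital's rule the quotient is (-64*cos(4*t))/(30); substituting t = 0 gives -32/15.

-32/15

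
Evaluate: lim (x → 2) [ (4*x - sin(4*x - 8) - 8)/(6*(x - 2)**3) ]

16/9

Direct substitution gives 0/0.
Apply L'Hôpital: lim (4 - 4*cos(4*x - 8))/(18*(x - 2)^2), still 0/0.
Apply L'Hôpital: lim (16*sin(4*x - 8))/(36*x - 72), still 0/0.
After 3 applications of L'Hôpital's rule the quotient is (64*cos(4*x - 8))/(36); substituting x = 2 gives 16/9.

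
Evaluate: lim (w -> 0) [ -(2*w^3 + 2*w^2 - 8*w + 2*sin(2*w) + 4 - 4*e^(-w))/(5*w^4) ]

Substitution gives 0/0 (the numerator vanishes to order 4).
Expand each term to order w^4: the coefficient of w^4 in 2·sin(2w) is 0 and in -4·e^(-w) is -1/6.
Lower-order terms cancel with the polynomial part, so the numerator is (-1/6)·w^4 + o(w^4), and the limit is (-1/6)/(-5) = 1/30.

1/30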